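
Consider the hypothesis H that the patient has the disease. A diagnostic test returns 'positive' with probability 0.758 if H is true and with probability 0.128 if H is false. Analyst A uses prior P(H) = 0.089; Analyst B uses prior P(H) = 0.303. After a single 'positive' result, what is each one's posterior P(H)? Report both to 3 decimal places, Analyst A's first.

Analyst A: 0.367; Analyst B: 0.720

P('+'|H) = 0.758, P('+'|¬H) = 0.128.
Analyst A: numerator 0.758·0.089 = 0.067462; evidence = 0.067462+0.128·0.911 = 0.18407; posterior = 0.367.
Analyst B: numerator 0.758·0.303 = 0.22967; evidence = 0.22967+0.128·0.697 = 0.31889; posterior = 0.720.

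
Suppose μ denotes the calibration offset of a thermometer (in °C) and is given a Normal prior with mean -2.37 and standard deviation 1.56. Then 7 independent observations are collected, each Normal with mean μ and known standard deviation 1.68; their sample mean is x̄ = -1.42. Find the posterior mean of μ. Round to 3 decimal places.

With known σ, the Normal prior is conjugate. Weight on the data is w = (n/σ²)/(n/σ² + 1/τ₀²) = 2.48016/(2.48016+0.410914) = 0.85787.
Posterior mean = w·x̄ + (1−w)·μ₀ = 0.85787·-1.42 + 0.14213·-2.37 = -1.555.

Posterior mean ≈ -1.555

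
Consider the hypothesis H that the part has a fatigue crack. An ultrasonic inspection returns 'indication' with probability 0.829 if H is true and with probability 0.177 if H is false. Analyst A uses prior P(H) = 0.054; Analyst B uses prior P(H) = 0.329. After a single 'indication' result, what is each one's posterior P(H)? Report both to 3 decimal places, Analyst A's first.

The likelihood ratio for an 'indication' result is 0.829/0.177 = 4.6836.
Analyst A: prior odds 0.054/0.946 = 0.057082; posterior odds 0.26735; posterior probability 0.211.
Analyst B: prior odds 0.329/0.671 = 0.49031; posterior odds 2.2964; posterior probability 0.697.

Analyst A: 0.211; Analyst B: 0.697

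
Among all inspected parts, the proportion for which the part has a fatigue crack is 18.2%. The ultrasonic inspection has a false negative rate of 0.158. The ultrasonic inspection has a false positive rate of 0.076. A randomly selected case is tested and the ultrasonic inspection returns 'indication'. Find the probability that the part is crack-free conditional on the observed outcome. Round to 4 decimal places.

P(¬H | E) ≈ 0.2886

Let H be the event that the part has a fatigue crack. P(H) = 0.182, so P(¬H) = 0.818. With E the 'indication' result, P(E|H) = 0.842 and P(E|¬H) = 0.076.
P(E) = 0.842·0.182 + 0.076·0.818 = 0.15324 + 0.062168 = 0.21541.
By Bayes' theorem, P(H|E) = 0.15324 / 0.21541 = 0.7114. Hence P(¬H|E) = 1 − 0.7114 = 0.2886.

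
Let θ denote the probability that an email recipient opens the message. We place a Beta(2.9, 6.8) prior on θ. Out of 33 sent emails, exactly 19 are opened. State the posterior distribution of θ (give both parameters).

Observing 19 successes and 14 failures updates Beta(2.9, 6.8) by adding the success and failure counts to the two shape parameters: α = 2.9+19 = 21.9, β = 6.8+14 = 20.8.

Posterior: Beta(21.9, 20.8)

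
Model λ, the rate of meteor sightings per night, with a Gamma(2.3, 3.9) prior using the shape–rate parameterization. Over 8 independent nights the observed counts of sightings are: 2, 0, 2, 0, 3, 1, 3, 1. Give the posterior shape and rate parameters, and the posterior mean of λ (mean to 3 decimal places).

Posterior: Gamma(shape=14.3, rate=11.9); mean ≈ 1.202

Total count ∑xᵢ = 12 over n = 8 nights.
Gamma is conjugate to the Poisson likelihood: posterior is Gamma(shape = 2.3+12 = 14.3, rate = 3.9+8 = 11.9).
Posterior mean = shape/rate = 14.3/11.9 = 1.202.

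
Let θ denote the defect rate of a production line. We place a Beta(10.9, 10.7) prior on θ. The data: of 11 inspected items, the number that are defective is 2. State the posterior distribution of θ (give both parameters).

Posterior: Beta(12.9, 19.7)

The binomial likelihood is conjugate to the Beta prior: with 2 successes and 9 failures, the posterior is Beta(10.9+2, 10.7+9) = Beta(12.9, 19.7).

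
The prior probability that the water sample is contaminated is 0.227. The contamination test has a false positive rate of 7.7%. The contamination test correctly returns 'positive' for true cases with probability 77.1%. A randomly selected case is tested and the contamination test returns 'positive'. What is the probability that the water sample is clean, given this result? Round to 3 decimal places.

Write H for 'the water sample is contaminated'. Prior odds H:¬H = 0.227/0.773 = 0.29366. For the 'positive' outcome, the likelihood ratio is 0.771/0.077 = 10.013.
Posterior odds = 0.29366 × 10.013 = 2.9404, so P(H|E) = 2.9404/(1+2.9404) = 0.746. Then P(¬H|E) = 1 − 0.746 = 0.254.

P(¬H | E) ≈ 0.254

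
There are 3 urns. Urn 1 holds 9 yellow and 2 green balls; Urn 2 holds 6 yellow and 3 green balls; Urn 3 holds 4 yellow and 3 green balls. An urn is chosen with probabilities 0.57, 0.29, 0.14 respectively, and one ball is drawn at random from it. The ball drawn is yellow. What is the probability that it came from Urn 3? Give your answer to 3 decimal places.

Tabulate prior·likelihood by source: [1] prior 0.57, lik 0.8182, product 0.4664; [2] prior 0.29, lik 0.6667, product 0.1933; [3] prior 0.14, lik 0.5714, product 0.08000.
Normalizing constant = 0.73970; the posterior for Urn 3 is its product over the sum, 0.08000/0.73970 = 0.108.

Posterior probability ≈ 0.108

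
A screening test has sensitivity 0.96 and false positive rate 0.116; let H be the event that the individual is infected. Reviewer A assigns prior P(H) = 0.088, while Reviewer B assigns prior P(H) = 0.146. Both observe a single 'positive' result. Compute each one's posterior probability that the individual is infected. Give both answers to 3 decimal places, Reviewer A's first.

Reviewer A: 0.444; Reviewer B: 0.586

The likelihood ratio for a 'positive' result is 0.96/0.116 = 8.2759.
Reviewer A: prior odds 0.088/0.912 = 0.096491; posterior odds 0.79855; posterior probability 0.444.
Reviewer B: prior odds 0.146/0.854 = 0.17096; posterior odds 1.4148; posterior probability 0.586.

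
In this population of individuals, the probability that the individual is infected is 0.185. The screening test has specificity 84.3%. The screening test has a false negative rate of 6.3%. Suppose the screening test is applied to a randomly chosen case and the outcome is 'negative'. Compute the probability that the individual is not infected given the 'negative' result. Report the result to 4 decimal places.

P(¬H | E) ≈ 0.9833

Write H for 'the individual is infected'. Prior odds H:¬H = 0.185/0.815 = 0.22699. For the 'negative' outcome, the likelihood ratio is 0.063/0.843 = 0.074733.
Posterior odds = 0.22699 × 0.074733 = 0.016964, so P(H|E) = 0.016964/(1+0.016964) = 0.0167. Then P(¬H|E) = 1 − 0.0167 = 0.9833.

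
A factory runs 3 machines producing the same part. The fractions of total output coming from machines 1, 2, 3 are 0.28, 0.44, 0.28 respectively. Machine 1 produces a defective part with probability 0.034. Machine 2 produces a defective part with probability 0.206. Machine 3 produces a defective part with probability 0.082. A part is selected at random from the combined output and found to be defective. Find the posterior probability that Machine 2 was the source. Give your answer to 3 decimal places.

Posterior probability ≈ 0.736

P(defective|M1) = 0.034; P(defective|M2) = 0.206; P(defective|M3) = 0.082.
Prior × likelihood for each source: 0.28·0.034=0.009520, 0.44·0.206=0.09064, 0.28·0.082=0.02296. Summing gives P(defective) = 0.12312.
P(Machine 2 | defective) = 0.09064 / 0.12312 = 0.736.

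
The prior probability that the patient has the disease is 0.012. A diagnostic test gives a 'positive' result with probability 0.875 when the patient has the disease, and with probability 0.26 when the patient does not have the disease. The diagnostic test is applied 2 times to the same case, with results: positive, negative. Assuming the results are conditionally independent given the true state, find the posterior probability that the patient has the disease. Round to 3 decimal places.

Posterior P(H) ≈ 0.007

Let H be the event that the patient has the disease; start with P(H) = 0.012. P('positive'|H) = 0.875, P('positive'|¬H) = 0.26.
Update on result 1 ('positive'): P(H) ← 0.875·0.0120 / (0.875·0.0120 + 0.26·0.9880) = 0.010500/0.26738 = 0.0393.
Update on result 2 ('negative'): P(H) ← 0.125·0.0393 / (0.125·0.0393 + 0.74·0.9607) = 0.0049087/0.71585 = 0.0069.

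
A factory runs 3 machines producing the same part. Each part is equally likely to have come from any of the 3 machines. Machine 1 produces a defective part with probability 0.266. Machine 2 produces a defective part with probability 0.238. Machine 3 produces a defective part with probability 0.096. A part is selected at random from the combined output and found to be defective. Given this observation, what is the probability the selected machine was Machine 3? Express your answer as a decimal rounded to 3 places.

P(defective|M1) = 0.266; P(defective|M2) = 0.238; P(defective|M3) = 0.096.
Prior × likelihood for each source: 0.333333·0.266=0.08867, 0.333333·0.238=0.07933, 0.333333·0.096=0.03200. Summing gives P(defective) = 0.20000.
P(Machine 3 | defective) = 0.03200 / 0.20000 = 0.160.

Posterior probability ≈ 0.160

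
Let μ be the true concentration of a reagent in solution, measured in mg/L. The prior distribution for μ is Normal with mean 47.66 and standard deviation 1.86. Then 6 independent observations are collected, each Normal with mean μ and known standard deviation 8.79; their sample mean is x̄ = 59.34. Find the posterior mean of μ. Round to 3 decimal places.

Prior precision 1/τ₀² = 1/1.86² = 0.289051; data precision n/σ² = 6/8.79² = 0.0776557.
Posterior precision = 0.289051 + 0.0776557 = 0.366706.
Posterior mean = (0.289051·47.66 + 0.0776557·59.34) / 0.366706 = 50.133.

Posterior mean ≈ 50.133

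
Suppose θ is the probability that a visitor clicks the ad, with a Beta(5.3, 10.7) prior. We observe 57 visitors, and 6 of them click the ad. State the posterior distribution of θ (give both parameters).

Posterior: Beta(11.3, 61.7)

Observing 6 successes and 51 failures updates Beta(5.3, 10.7) by adding the success and failure counts to the two shape parameters: α = 5.3+6 = 11.3, β = 10.7+51 = 61.7.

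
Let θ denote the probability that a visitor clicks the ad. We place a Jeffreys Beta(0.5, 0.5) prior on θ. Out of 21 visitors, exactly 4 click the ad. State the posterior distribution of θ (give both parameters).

Posterior: Beta(4.5, 17.5)

Observing 4 successes and 17 failures updates Beta(0.5, 0.5) by adding the success and failure counts to the two shape parameters: α = 0.5+4 = 4.5, β = 0.5+17 = 17.5.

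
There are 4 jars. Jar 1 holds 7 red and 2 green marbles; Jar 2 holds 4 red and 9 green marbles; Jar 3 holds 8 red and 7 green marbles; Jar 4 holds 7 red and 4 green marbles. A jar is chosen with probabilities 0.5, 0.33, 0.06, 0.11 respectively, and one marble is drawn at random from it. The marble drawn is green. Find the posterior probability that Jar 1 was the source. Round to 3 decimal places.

Posterior probability ≈ 0.273

P(green|Jar 1) = 0.2222; P(green|Jar 2) = 0.6923; P(green|Jar 3) = 0.4667; P(green|Jar 4) = 0.3636.
Prior × likelihood for each source: 0.5·0.2222=0.1111, 0.33·0.6923=0.2285, 0.06·0.4667=0.02800, 0.11·0.3636=0.04000. Summing gives P(green) = 0.40757.
P(Jar 1 | green) = 0.1111 / 0.40757 = 0.273.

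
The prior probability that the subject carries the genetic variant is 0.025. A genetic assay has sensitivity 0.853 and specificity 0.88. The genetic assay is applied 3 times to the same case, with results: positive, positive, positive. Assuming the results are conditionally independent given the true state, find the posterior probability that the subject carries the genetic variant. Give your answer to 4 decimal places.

Let H be the event that the subject carries the genetic variant; start with P(H) = 0.025. P('positive'|H) = 0.853, P('positive'|¬H) = 0.12.
Update on result 1 ('positive'): P(H) ← 0.853·0.0250 / (0.853·0.0250 + 0.12·0.9750) = 0.021325/0.13833 = 0.1542.
Update on result 2 ('positive'): P(H) ← 0.853·0.1542 / (0.853·0.1542 + 0.12·0.8458) = 0.13150/0.23300 = 0.5644.
Update on result 3 ('positive'): P(H) ← 0.853·0.5644 / (0.853·0.5644 + 0.12·0.4356) = 0.48142/0.53369 = 0.9021.

Posterior P(H) ≈ 0.9021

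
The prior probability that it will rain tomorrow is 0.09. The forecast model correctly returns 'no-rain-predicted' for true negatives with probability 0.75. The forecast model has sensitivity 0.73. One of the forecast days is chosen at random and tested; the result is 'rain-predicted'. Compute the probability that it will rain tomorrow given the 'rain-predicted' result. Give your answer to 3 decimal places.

Write H for 'it will rain tomorrow'. Prior odds H:¬H = 0.09/0.91 = 0.098901. For the 'rain-predicted' outcome, the likelihood ratio is 0.73/0.25 = 2.9200.
Posterior odds = 0.098901 × 2.9200 = 0.28879, so P(H|E) = 0.28879/(1+0.28879) = 0.224.

P(H | E) ≈ 0.224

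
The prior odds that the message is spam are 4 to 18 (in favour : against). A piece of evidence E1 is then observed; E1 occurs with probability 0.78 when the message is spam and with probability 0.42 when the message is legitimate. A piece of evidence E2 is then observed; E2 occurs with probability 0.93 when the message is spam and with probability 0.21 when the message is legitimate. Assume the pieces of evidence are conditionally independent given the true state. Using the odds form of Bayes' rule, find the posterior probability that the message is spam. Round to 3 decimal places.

Prior odds = 4/18 = 0.22222. In log-odds, ln(0.22222) = -1.5041.
Add log likelihood ratios: ln(1.8571) + ln(4.4286) = 2.1071.
Posterior log-odds = 0.60304, so posterior odds = exp(0.60304) = 1.8277. Converting, P(H|E) = 1.8277/2.8277 = 0.646.

Posterior probability ≈ 0.646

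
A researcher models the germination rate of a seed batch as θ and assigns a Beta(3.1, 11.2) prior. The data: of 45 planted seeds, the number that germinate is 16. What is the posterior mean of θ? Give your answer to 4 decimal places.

The binomial likelihood is conjugate to the Beta prior: with 16 successes and 29 failures, the posterior is Beta(3.1+16, 11.2+29) = Beta(19.1, 40.2).
E[θ | data] = 19.1/(19.1+40.2) = 0.3221.

Posterior mean ≈ 0.3221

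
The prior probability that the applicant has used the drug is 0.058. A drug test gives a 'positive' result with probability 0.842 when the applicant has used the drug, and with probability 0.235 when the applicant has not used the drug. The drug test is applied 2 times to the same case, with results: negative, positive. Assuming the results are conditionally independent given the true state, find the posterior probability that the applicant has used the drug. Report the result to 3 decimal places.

Let H be the event that the applicant has used the drug; start with P(H) = 0.058. P('positive'|H) = 0.842, P('positive'|¬H) = 0.235.
Update on result 1 ('negative'): P(H) ← 0.158·0.0580 / (0.158·0.0580 + 0.765·0.9420) = 0.0091640/0.72979 = 0.0126.
Update on result 2 ('positive'): P(H) ← 0.842·0.0126 / (0.842·0.0126 + 0.235·0.9874) = 0.010573/0.24262 = 0.0436.

Posterior P(H) ≈ 0.044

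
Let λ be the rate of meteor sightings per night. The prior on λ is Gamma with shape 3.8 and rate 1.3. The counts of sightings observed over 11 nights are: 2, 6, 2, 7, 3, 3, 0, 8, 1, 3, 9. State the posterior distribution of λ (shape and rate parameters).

Total count ∑xᵢ = 44 over n = 11 nights.
Gamma is conjugate to the Poisson likelihood: posterior is Gamma(shape = 3.8+44 = 47.8, rate = 1.3+11 = 12.3).

Posterior: Gamma(shape=47.8, rate=12.3)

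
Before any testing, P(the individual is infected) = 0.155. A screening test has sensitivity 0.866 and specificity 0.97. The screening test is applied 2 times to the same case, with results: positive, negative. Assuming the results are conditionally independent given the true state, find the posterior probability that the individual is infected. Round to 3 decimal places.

Posterior P(H) ≈ 0.422

Let H be the event that the individual is infected; start with P(H) = 0.155. P('positive'|H) = 0.866, P('positive'|¬H) = 0.03.
Update on result 1 ('positive'): P(H) ← 0.866·0.1550 / (0.866·0.1550 + 0.03·0.8450) = 0.13423/0.15958 = 0.8411.
Update on result 2 ('negative'): P(H) ← 0.134·0.8411 / (0.134·0.8411 + 0.97·0.1589) = 0.11271/0.26680 = 0.4225.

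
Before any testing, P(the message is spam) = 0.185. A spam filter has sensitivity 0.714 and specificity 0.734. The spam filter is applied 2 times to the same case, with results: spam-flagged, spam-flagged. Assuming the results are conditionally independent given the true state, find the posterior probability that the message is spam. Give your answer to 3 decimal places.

Let H be the event that the message is spam; start with P(H) = 0.185. P('spam-flagged'|H) = 0.714, P('spam-flagged'|¬H) = 0.266.
Update on result 1 ('spam-flagged'): P(H) ← 0.714·0.1850 / (0.714·0.1850 + 0.266·0.8150) = 0.13209/0.34888 = 0.3786.
Update on result 2 ('spam-flagged'): P(H) ← 0.714·0.3786 / (0.714·0.3786 + 0.266·0.6214) = 0.27033/0.43562 = 0.6206.

Posterior P(H) ≈ 0.621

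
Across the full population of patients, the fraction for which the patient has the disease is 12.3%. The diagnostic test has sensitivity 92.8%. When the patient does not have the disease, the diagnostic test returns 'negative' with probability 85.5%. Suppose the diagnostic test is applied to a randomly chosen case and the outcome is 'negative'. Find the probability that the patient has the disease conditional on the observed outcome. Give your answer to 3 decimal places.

Write H for 'the patient has the disease'. Prior odds H:¬H = 0.123/0.877 = 0.14025. For the 'negative' outcome, the likelihood ratio is 0.072/0.855 = 0.084211.
Posterior odds = 0.14025 × 0.084211 = 0.011811, so P(H|E) = 0.011811/(1+0.011811) = 0.012.

P(H | E) ≈ 0.012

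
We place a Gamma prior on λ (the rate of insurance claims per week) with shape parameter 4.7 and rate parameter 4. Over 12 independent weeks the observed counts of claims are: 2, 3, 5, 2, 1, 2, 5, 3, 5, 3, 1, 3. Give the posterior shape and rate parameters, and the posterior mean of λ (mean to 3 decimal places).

Total count ∑xᵢ = 35 over n = 12 weeks.
Gamma is conjugate to the Poisson likelihood: posterior is Gamma(shape = 4.7+35 = 39.7, rate = 4+12 = 16).
Posterior mean = shape/rate = 39.7/16 = 2.481.

Posterior: Gamma(shape=39.7, rate=16); mean ≈ 2.481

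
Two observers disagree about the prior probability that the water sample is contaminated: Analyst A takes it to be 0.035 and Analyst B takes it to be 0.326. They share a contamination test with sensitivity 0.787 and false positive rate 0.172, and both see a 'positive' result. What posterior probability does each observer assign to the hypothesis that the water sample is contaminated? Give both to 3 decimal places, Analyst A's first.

Analyst A: 0.142; Analyst B: 0.689

P('+'|H) = 0.787, P('+'|¬H) = 0.172.
Analyst A: numerator 0.787·0.035 = 0.027545; evidence = 0.027545+0.172·0.965 = 0.19353; posterior = 0.142.
Analyst B: numerator 0.787·0.326 = 0.25656; evidence = 0.25656+0.172·0.674 = 0.37249; posterior = 0.689.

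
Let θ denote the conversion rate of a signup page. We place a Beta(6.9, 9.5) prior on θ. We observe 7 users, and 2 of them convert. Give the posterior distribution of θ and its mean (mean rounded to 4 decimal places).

Posterior: Beta(8.9, 14.5); mean ≈ 0.3803

The binomial likelihood is conjugate to the Beta prior: with 2 successes and 5 failures, the posterior is Beta(6.9+2, 9.5+5) = Beta(8.9, 14.5).
Posterior mean = α/(α+β) = 8.9/23.4 = 0.3803.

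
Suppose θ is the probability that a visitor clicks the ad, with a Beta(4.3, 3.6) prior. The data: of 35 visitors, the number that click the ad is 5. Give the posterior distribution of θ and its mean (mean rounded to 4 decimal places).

Observing 5 successes and 30 failures updates Beta(4.3, 3.6) by adding the success and failure counts to the two shape parameters: α = 4.3+5 = 9.3, β = 3.6+30 = 33.6.
E[θ | data] = 9.3/(9.3+33.6) = 0.2168.

Posterior: Beta(9.3, 33.6); mean ≈ 0.2168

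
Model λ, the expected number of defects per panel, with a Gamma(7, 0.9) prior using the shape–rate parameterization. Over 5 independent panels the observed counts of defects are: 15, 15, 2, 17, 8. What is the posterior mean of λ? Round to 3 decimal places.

Posterior mean ≈ 10.847

Total count ∑xᵢ = 57 over n = 5 panels.
Gamma is conjugate to the Poisson likelihood: posterior is Gamma(shape = 7+57 = 64, rate = 0.9+5 = 5.9).
E[λ | data] = 64/5.9 = 10.847.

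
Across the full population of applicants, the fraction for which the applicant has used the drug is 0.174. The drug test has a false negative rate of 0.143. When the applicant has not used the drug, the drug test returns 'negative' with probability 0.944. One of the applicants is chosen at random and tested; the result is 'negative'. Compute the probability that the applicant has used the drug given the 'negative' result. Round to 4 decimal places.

P(H | E) ≈ 0.0309

Write H for 'the applicant has used the drug'. Prior odds H:¬H = 0.174/0.826 = 0.21065. For the 'negative' outcome, the likelihood ratio is 0.143/0.944 = 0.15148.
Posterior odds = 0.21065 × 0.15148 = 0.031910, so P(H|E) = 0.031910/(1+0.031910) = 0.0309.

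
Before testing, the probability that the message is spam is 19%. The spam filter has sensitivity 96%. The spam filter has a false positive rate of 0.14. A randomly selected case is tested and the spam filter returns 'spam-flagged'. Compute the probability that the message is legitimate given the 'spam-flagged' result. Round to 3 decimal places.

P(¬H | E) ≈ 0.383

Let H be the event that the message is spam. P(H) = 0.19, so P(¬H) = 0.81. With E the 'spam-flagged' result, P(E|H) = 0.96 and P(E|¬H) = 0.14.
P(E) = 0.96·0.19 + 0.14·0.81 = 0.18240 + 0.11340 = 0.29580.
By Bayes' theorem, P(H|E) = 0.18240 / 0.29580 = 0.617. Hence P(¬H|E) = 1 − 0.617 = 0.383.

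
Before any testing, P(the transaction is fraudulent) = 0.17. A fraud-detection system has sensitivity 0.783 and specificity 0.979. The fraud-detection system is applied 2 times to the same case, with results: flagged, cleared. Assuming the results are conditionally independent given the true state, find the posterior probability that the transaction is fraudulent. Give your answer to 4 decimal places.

Let H be the event that the transaction is fraudulent; start with P(H) = 0.17. P('flagged'|H) = 0.783, P('flagged'|¬H) = 0.021.
Update on result 1 ('flagged'): P(H) ← 0.783·0.1700 / (0.783·0.1700 + 0.021·0.8300) = 0.13311/0.15054 = 0.8842.
Update on result 2 ('cleared'): P(H) ← 0.217·0.8842 / (0.217·0.8842 + 0.979·0.1158) = 0.19188/0.30523 = 0.6286.

Posterior P(H) ≈ 0.6286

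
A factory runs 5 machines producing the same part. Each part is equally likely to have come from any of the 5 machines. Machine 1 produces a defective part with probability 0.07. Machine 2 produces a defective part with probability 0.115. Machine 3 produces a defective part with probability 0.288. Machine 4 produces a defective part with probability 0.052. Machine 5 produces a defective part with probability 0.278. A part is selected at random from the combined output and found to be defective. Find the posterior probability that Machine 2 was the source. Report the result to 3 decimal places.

Posterior probability ≈ 0.143

Tabulate prior·likelihood by source: [1] prior 0.2, lik 0.07, product 0.01400; [2] prior 0.2, lik 0.115, product 0.02300; [3] prior 0.2, lik 0.288, product 0.05760; [4] prior 0.2, lik 0.052, product 0.01040; [5] prior 0.2, lik 0.278, product 0.05560.
Normalizing constant = 0.16060; the posterior for Machine 2 is its product over the sum, 0.02300/0.16060 = 0.143.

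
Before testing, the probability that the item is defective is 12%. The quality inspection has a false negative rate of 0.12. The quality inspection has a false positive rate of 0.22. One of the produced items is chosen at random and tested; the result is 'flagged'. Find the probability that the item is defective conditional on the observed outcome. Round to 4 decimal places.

P(H | E) ≈ 0.3529

Let H be the event that the item is defective. P(H) = 0.12, so P(¬H) = 0.88. With E the 'flagged' result, P(E|H) = 0.88 and P(E|¬H) = 0.22.
P(E) = 0.88·0.12 + 0.22·0.88 = 0.10560 + 0.19360 = 0.29920.
By Bayes' theorem, P(H|E) = 0.10560 / 0.29920 = 0.3529.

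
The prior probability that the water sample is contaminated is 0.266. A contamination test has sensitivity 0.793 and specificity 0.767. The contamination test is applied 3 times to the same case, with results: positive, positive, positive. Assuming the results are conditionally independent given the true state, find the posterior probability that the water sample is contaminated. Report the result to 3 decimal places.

Posterior P(H) ≈ 0.935

With H the event that the water sample is contaminated, the joint likelihood of the observed sequence is P(data|H) = 0.793·0.793·0.793 = 0.49868 and P(data|¬H) = 0.233·0.233·0.233 = 0.012649.
Bayes: P(H|data) = 0.266·0.49868 / (0.266·0.49868 + 0.734·0.012649) = 0.13265/0.14193 = 0.9346.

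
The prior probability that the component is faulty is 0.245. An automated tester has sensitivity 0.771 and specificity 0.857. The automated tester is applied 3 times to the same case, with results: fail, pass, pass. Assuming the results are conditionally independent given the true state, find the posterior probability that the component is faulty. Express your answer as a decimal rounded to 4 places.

Let H be the event that the component is faulty; start with P(H) = 0.245. P('fail'|H) = 0.771, P('fail'|¬H) = 0.143.
Update on result 1 ('fail'): P(H) ← 0.771·0.2450 / (0.771·0.2450 + 0.143·0.7550) = 0.18890/0.29686 = 0.6363.
Update on result 2 ('pass'): P(H) ← 0.229·0.6363 / (0.229·0.6363 + 0.857·0.3637) = 0.14572/0.45740 = 0.3186.
Update on result 3 ('pass'): P(H) ← 0.229·0.3186 / (0.229·0.3186 + 0.857·0.6814) = 0.072954/0.65694 = 0.1111.

Posterior P(H) ≈ 0.1111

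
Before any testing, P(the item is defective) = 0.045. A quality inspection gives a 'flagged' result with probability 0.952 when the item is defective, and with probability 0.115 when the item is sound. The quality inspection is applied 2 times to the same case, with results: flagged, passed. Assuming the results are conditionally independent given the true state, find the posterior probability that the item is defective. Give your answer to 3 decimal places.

Posterior P(H) ≈ 0.021

Let H be the event that the item is defective; start with P(H) = 0.045. P('flagged'|H) = 0.952, P('flagged'|¬H) = 0.115.
Update on result 1 ('flagged'): P(H) ← 0.952·0.0450 / (0.952·0.0450 + 0.115·0.9550) = 0.042840/0.15266 = 0.2806.
Update on result 2 ('passed'): P(H) ← 0.048·0.2806 / (0.048·0.2806 + 0.885·0.7194) = 0.013469/0.65013 = 0.0207.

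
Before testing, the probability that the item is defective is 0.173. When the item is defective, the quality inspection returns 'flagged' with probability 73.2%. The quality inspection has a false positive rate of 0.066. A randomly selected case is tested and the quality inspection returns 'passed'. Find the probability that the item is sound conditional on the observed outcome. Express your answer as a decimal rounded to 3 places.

P(¬H | E) ≈ 0.943

Let H be the event that the item is defective. P(H) = 0.173, so P(¬H) = 0.827. With E the 'passed' result, P(E|H) = 0.268 and P(E|¬H) = 0.934.
P(E) = 0.268·0.173 + 0.934·0.827 = 0.046364 + 0.77242 = 0.81878.
By Bayes' theorem, P(H|E) = 0.046364 / 0.81878 = 0.057. Hence P(¬H|E) = 1 − 0.057 = 0.943.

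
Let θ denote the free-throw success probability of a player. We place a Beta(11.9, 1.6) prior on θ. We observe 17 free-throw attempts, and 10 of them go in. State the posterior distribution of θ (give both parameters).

The binomial likelihood is conjugate to the Beta prior: with 10 successes and 7 failures, the posterior is Beta(11.9+10, 1.6+7) = Beta(21.9, 8.6).

Posterior: Beta(21.9, 8.6)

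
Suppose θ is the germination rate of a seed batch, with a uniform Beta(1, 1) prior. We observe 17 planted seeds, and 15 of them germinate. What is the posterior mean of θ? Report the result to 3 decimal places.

The binomial likelihood is conjugate to the Beta prior: with 15 successes and 2 failures, the posterior is Beta(1+15, 1+2) = Beta(16, 3).
E[θ | data] = 16/(16+3) = 0.842.

Posterior mean ≈ 0.842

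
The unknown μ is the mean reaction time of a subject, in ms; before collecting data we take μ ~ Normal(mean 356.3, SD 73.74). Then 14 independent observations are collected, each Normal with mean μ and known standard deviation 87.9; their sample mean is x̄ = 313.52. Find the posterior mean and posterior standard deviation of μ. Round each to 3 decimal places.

Prior precision 1/τ₀² = 1/73.74² = 0.00018391; data precision n/σ² = 14/87.9² = 0.00181197.
Posterior precision = 0.00018391 + 0.00181197 = 0.00199587, giving posterior SD = 1/√0.00199587 = 22.384.
Posterior mean = (0.00018391·356.3 + 0.00181197·313.52) / 0.00199587 = 317.462.

Posterior mean ≈ 317.462; posterior SD ≈ 22.384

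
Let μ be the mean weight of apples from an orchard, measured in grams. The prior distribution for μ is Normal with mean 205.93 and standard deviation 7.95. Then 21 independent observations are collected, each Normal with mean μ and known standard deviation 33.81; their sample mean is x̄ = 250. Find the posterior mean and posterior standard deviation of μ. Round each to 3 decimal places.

Prior precision 1/τ₀² = 1/7.95² = 0.0158222; data precision n/σ² = 21/33.81² = 0.0183708.
Posterior precision = 0.0158222 + 0.0183708 = 0.0341930, giving posterior SD = 1/√0.0341930 = 5.408.
Posterior mean = (0.0158222·205.93 + 0.0183708·250) / 0.0341930 = 229.607.

Posterior mean ≈ 229.607; posterior SD ≈ 5.408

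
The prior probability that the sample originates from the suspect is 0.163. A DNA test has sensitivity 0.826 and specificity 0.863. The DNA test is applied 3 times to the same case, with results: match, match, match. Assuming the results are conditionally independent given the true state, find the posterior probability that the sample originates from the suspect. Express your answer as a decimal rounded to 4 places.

Let H be the event that the sample originates from the suspect; start with P(H) = 0.163. P('match'|H) = 0.826, P('match'|¬H) = 0.137.
Update on result 1 ('match'): P(H) ← 0.826·0.1630 / (0.826·0.1630 + 0.137·0.8370) = 0.13464/0.24931 = 0.5400.
Update on result 2 ('match'): P(H) ← 0.826·0.5400 / (0.826·0.5400 + 0.137·0.4600) = 0.44608/0.50909 = 0.8762.
Update on result 3 ('match'): P(H) ← 0.826·0.8762 / (0.826·0.8762 + 0.137·0.1238) = 0.72376/0.74072 = 0.9771.

Posterior P(H) ≈ 0.9771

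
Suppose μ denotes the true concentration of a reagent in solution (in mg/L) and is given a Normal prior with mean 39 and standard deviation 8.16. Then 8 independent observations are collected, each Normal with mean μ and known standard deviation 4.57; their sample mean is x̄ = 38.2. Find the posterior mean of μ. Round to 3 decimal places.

Posterior mean ≈ 38.230

Prior precision 1/τ₀² = 1/8.16² = 0.0150183; data precision n/σ² = 8/4.57² = 0.383052.
Posterior precision = 0.0150183 + 0.383052 = 0.398070.
Posterior mean = (0.0150183·39 + 0.383052·38.2) / 0.398070 = 38.230.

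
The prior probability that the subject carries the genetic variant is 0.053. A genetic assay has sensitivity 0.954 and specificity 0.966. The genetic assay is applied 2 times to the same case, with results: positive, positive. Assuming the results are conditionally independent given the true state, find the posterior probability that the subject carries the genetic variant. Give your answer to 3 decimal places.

With H the event that the subject carries the genetic variant, the joint likelihood of the observed sequence is P(data|H) = 0.954·0.954 = 0.91012 and P(data|¬H) = 0.034·0.034 = 0.0011560.
Bayes: P(H|data) = 0.053·0.91012 / (0.053·0.91012 + 0.947·0.0011560) = 0.048236/0.049331 = 0.9778.

Posterior P(H) ≈ 0.978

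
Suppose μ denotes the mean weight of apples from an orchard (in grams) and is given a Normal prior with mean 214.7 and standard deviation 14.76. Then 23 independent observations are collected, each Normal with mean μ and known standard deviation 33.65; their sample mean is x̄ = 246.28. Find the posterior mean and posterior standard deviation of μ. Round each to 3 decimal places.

Prior precision 1/τ₀² = 1/14.76² = 0.00459015; data precision n/σ² = 23/33.65² = 0.0203122.
Posterior precision = 0.00459015 + 0.0203122 = 0.0249024, giving posterior SD = 1/√0.0249024 = 6.337.
Posterior mean = (0.00459015·214.7 + 0.0203122·246.28) / 0.0249024 = 240.459.

Posterior mean ≈ 240.459; posterior SD ≈ 6.337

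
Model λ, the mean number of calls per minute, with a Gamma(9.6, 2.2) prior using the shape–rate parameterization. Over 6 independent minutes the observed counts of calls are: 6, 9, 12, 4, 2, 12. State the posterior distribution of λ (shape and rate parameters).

Total count ∑xᵢ = 45 over n = 6 minutes.
Gamma is conjugate to the Poisson likelihood: posterior is Gamma(shape = 9.6+45 = 54.6, rate = 2.2+6 = 8.2).

Posterior: Gamma(shape=54.6, rate=8.2)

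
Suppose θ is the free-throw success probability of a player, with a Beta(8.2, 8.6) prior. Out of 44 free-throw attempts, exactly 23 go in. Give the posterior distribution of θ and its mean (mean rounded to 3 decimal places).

Observing 23 successes and 21 failures updates Beta(8.2, 8.6) by adding the success and failure counts to the two shape parameters: α = 8.2+23 = 31.2, β = 8.6+21 = 29.6.
Posterior mean = α/(α+β) = 31.2/60.8 = 0.513.

Posterior: Beta(31.2, 29.6); mean ≈ 0.513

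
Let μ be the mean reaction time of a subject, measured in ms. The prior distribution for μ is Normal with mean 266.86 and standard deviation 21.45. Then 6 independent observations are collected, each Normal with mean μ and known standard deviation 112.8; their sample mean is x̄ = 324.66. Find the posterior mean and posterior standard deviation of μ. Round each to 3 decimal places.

Posterior mean ≈ 277.165; posterior SD ≈ 19.444

Prior precision 1/τ₀² = 1/21.45² = 0.00217343; data precision n/σ² = 6/112.8² = 0.00047156.
Posterior precision = 0.00217343 + 0.00047156 = 0.00264498, giving posterior SD = 1/√0.00264498 = 19.444.
Posterior mean = (0.00217343·266.86 + 0.00047156·324.66) / 0.00264498 = 277.165.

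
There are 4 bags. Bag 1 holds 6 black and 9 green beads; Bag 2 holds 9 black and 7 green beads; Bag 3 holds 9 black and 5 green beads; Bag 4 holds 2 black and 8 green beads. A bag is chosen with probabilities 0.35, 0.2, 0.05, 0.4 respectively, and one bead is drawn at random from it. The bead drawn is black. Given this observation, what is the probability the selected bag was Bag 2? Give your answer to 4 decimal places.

Tabulate prior·likelihood by source: [1] prior 0.35, lik 0.4, product 0.1400; [2] prior 0.2, lik 0.5625, product 0.1125; [3] prior 0.05, lik 0.6429, product 0.03214; [4] prior 0.4, lik 0.2, product 0.08000.
Normalizing constant = 0.36464; the posterior for Bag 2 is its product over the sum, 0.1125/0.36464 = 0.3085.

Posterior probability ≈ 0.3085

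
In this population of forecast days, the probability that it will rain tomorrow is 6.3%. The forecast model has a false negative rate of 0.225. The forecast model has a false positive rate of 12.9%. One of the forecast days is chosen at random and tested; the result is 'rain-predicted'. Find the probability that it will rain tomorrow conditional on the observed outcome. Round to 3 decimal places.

Write H for 'it will rain tomorrow'. Prior odds H:¬H = 0.063/0.937 = 0.067236. For the 'rain-predicted' outcome, the likelihood ratio is 0.775/0.129 = 6.0078.
Posterior odds = 0.067236 × 6.0078 = 0.40394, so P(H|E) = 0.40394/(1+0.40394) = 0.288.

P(H | E) ≈ 0.288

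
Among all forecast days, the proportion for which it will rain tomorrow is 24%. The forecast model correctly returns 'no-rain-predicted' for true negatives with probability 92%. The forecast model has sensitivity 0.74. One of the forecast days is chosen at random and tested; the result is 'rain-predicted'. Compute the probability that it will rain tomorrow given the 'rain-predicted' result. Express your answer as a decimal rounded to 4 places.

Write H for 'it will rain tomorrow'. Prior odds H:¬H = 0.24/0.76 = 0.31579. For the 'rain-predicted' outcome, the likelihood ratio is 0.74/0.08 = 9.2500.
Posterior odds = 0.31579 × 9.2500 = 2.9211, so P(H|E) = 2.9211/(1+2.9211) = 0.7450.

P(H | E) ≈ 0.7450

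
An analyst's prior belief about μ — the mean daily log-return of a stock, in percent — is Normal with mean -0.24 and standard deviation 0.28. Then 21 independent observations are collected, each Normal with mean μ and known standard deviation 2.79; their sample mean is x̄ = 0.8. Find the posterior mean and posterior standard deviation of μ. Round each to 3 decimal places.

Posterior mean ≈ -0.058; posterior SD ≈ 0.254

With known σ, the Normal prior is conjugate. Weight on the data is w = (n/σ²)/(n/σ² + 1/τ₀²) = 2.69781/(2.69781+12.7551) = 0.17458.
Posterior mean = w·x̄ + (1−w)·μ₀ = 0.17458·0.8 + 0.82542·-0.24 = -0.058. Posterior variance = 1/(2.69781+12.7551) = 0.0647127, so SD = 0.254.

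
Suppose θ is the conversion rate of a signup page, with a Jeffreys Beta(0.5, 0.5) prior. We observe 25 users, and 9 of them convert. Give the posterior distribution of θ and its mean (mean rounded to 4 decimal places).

Posterior: Beta(9.5, 16.5); mean ≈ 0.3654

The binomial likelihood is conjugate to the Beta prior: with 9 successes and 16 failures, the posterior is Beta(0.5+9, 0.5+16) = Beta(9.5, 16.5).
Posterior mean = α/(α+β) = 9.5/26 = 0.3654.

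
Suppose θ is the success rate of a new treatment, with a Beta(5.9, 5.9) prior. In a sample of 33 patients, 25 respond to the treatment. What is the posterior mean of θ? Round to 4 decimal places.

The binomial likelihood is conjugate to the Beta prior: with 25 successes and 8 failures, the posterior is Beta(5.9+25, 5.9+8) = Beta(30.9, 13.9).
E[θ | data] = 30.9/(30.9+13.9) = 0.6897.

Posterior mean ≈ 0.6897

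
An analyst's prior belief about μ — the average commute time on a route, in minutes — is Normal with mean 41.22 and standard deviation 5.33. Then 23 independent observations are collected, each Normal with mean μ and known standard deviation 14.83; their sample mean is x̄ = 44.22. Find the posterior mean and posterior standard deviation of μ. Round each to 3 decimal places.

With known σ, the Normal prior is conjugate. Weight on the data is w = (n/σ²)/(n/σ² + 1/τ₀²) = 0.104579/(0.104579+0.0352002) = 0.74817.
Posterior mean = w·x̄ + (1−w)·μ₀ = 0.74817·44.22 + 0.25183·41.22 = 43.465. Posterior variance = 1/(0.104579+0.0352002) = 7.15413, so SD = 2.675.

Posterior mean ≈ 43.465; posterior SD ≈ 2.675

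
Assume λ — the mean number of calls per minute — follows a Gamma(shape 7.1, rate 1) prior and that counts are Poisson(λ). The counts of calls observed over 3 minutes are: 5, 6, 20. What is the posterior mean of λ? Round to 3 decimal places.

Posterior mean ≈ 9.525

Total count ∑xᵢ = 31 over n = 3 minutes.
Gamma is conjugate to the Poisson likelihood: posterior is Gamma(shape = 7.1+31 = 38.1, rate = 1+3 = 4).
E[λ | data] = 38.1/4 = 9.525.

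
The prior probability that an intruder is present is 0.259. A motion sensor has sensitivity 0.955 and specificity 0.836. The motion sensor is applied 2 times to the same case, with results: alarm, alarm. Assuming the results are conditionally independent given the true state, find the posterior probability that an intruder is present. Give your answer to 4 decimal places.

With H the event that an intruder is present, the joint likelihood of the observed sequence is P(data|H) = 0.955·0.955 = 0.91202 and P(data|¬H) = 0.164·0.164 = 0.026896.
Bayes: P(H|data) = 0.259·0.91202 / (0.259·0.91202 + 0.741·0.026896) = 0.23621/0.25614 = 0.9222.

Posterior P(H) ≈ 0.9222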